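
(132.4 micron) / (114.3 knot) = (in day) 2.606e-11. Check: 1 micron = 1e-06 m, so 132.4 micron = 132.4 * 1e-06 = 0.0001324 m. 1 knot = 0.51444444 m/s, so 114.3 knot = 114.3 * 0.51444444 = 58.801 m/s. Combine: 0.0001324 m / 58.801 m/s = 2.2516624e-06 s. 1 day = 86400 s, so 2.2516624e-06 s = 2.2516624e-06 / 86400 = 2.6060907e-11 day ≈ 2.606e-11 day (4 s.f.).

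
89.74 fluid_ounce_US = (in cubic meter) 1 fluid_ounce_US = 2.957353e-05 m^3, so 89.74 fluid_ounce_US = 89.74 * 2.957353e-05 = 0.0026539285 m^3. 0.0026539285 m^3 = 0.0026539285 cubic meter ≈ 0.002654 cubic meter (4 s.f.). Final answer: 0.002654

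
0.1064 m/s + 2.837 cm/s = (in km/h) 0.4852. Check: 0.1064 m/s is already in m/s. 1 cm/s = 0.01 m/s, so 2.837 cm/s = 2.837 * 0.01 = 0.02837 m/s. Sum: 0.1064 + 0.02837 = 0.13477 m/s. 1 km/h = 0.27777778 m/s, so 0.13477 m/s = 0.13477 / 0.27777778 = 0.485172 km/h ≈ 0.4852 km/h (4 s.f.).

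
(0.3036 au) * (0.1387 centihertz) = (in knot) 1.225e+08. Check: 1 au = 1.4959787e+11 m, so 0.3036 au = 0.3036 * 1.4959787e+11 = 4.5417914e+10 m. 1 centihertz = 0.01 Hz, so 0.1387 centihertz = 0.1387 * 0.01 = 0.001387 Hz. Combine: 4.5417914e+10 m * 0.001387 Hz = 62994646 m/s. 1 knot = 0.51444444 m/s, so 62994646 m/s = 62994646 / 0.51444444 = 1.224518e+08 knot ≈ 1.225e+08 knot (4 s.f.).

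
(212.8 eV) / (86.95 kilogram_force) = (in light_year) 4.226e-36. Check: 1 eV = 1.6021766e-19 J, so 212.8 eV = 212.8 * 1.6021766e-19 = 3.4094319e-17 J. 1 kilogram_force = 9.80665 N, so 86.95 kilogram_force = 86.95 * 9.80665 = 852.68822 N. Combine: 3.4094319e-17 J / 852.68822 N = 3.9984508e-20 m. 1 light_year = 9.4607305e+15 m, so 3.9984508e-20 m = 3.9984508e-20 / 9.4607305e+15 = 4.2263658e-36 light_year ≈ 4.226e-36 light_year (4 s.f.).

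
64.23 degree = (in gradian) 71.37. Check: 1 degree = 0.017453293 rad, so 64.23 degree = 64.23 * 0.017453293 = 1.121025 rad. 1 gradian = 0.015707963 rad, so 1.121025 rad = 1.121025 / 0.015707963 = 71.366667 gradian ≈ 71.37 gradian (4 s.f.).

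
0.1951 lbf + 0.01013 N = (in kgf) 0.08953. Check: 1 lbf = 4.4482216 N, so 0.1951 lbf = 0.1951 * 4.4482216 = 0.86784804 N. 0.01013 N is already in N. Sum: 0.86784804 + 0.01013 = 0.87797804 N. 1 kgf = 9.80665 N, so 0.87797804 N = 0.87797804 / 9.80665 = 0.089528844 kgf ≈ 0.08953 kgf (4 s.f.).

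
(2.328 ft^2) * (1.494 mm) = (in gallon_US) 0.08536. Check: 1 ft^2 = 0.09290304 m^2, so 2.328 ft^2 = 2.328 * 0.09290304 = 0.21627828 m^2. 1 mm = 0.001 m, so 1.494 mm = 1.494 * 0.001 = 0.001494 m. Combine: 0.21627828 m^2 * 0.001494 m = 0.00032311975 m^3. 1 gallon_US = 0.0037854118 m^3, so 0.00032311975 m^3 = 0.00032311975 / 0.0037854118 = 0.085359206 gallon_US ≈ 0.08536 gallon_US (4 s.f.).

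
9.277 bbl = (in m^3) 1 bbl = 0.15898729 m^3, so 9.277 bbl = 9.277 * 0.15898729 = 1.4749251 m^3. Result: 1.4749251 m^3 ≈ 1.475 m^3 (4 s.f.). Final answer: 1.475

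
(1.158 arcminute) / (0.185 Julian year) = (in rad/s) 5.77e-11. Check: 1 arcminute = 0.00029088821 rad, so 1.158 arcminute = 1.158 * 0.00029088821 = 0.00033684855 rad. 1 Julian year = 31557600 s, so 0.185 Julian year = 0.185 * 31557600 = 5838156 s. Combine: 0.00033684855 rad / 5838156 s = 5.7697764e-11 rad/s. Result: 5.7697764e-11 rad/s ≈ 5.77e-11 rad/s (4 s.f.).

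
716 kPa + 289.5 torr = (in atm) 1 kPa = 1000 Pa, so 716 kPa = 716 * 1000 = 716000 Pa. 1 torr = 133.32237 Pa, so 289.5 torr = 289.5 * 133.32237 = 38596.826 Pa. Sum: 716000 + 38596.826 = 754596.83 Pa. 1 atm = 101325 Pa, so 754596.83 Pa = 754596.83 / 101325 = 7.4472916 atm ≈ 7.447 atm (4 s.f.). Final answer: 7.447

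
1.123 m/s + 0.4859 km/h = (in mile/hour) 2.814. Check: 1.123 m/s is already in m/s. 1 km/h = 0.27777778 m/s, so 0.4859 km/h = 0.4859 * 0.27777778 = 0.13497222 m/s. Sum: 1.123 + 0.13497222 = 1.2579722 m/s. 1 mile/hour = 0.44704 m/s, so 1.2579722 m/s = 1.2579722 / 0.44704 = 2.8140037 mile/hour ≈ 2.814 mile/hour (4 s.f.).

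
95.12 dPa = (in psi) 0.00138. Check: 1 dPa = 0.1 Pa, so 95.12 dPa = 95.12 * 0.1 = 9.512 Pa. 1 psi = 6894.7573 Pa, so 9.512 Pa = 9.512 / 6894.7573 = 0.001379599 psi ≈ 0.00138 psi (4 s.f.).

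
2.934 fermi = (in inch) 1.155e-13. Check: 1 fermi = 1e-15 m, so 2.934 fermi = 2.934 * 1e-15 = 2.934e-15 m. 1 inch = 0.0254 m, so 2.934e-15 m = 2.934e-15 / 0.0254 = 1.1551181e-13 inch ≈ 1.155e-13 inch (4 s.f.).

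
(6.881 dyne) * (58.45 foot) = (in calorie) 0.000293. Check: 1 dyne = 1e-05 N, so 6.881 dyne = 6.881 * 1e-05 = 6.881e-05 N. 1 foot = 0.3048 m, so 58.45 foot = 58.45 * 0.3048 = 17.81556 m. Combine: 6.881e-05 N * 17.81556 m = 0.0012258887 J. 1 calorie = 4.184 J, so 0.0012258887 J = 0.0012258887 / 4.184 = 0.00029299443 calorie ≈ 0.000293 calorie (4 s.f.).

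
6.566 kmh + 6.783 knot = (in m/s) 5.313. Check: 1 kmh = 0.27777778 m/s, so 6.566 kmh = 6.566 * 0.27777778 = 1.8238889 m/s. 1 knot = 0.51444444 m/s, so 6.783 knot = 6.783 * 0.51444444 = 3.4894767 m/s. Sum: 1.8238889 + 3.4894767 = 5.3133656 m/s. Result: 5.3133656 m/s ≈ 5.313 m/s (4 s.f.).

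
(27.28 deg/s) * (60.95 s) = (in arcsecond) 5.986e+06. Check: 1 deg/s = 0.017453293 rad/s, so 27.28 deg/s = 27.28 * 0.017453293 = 0.47612582 rad/s. 60.95 s is already in s. Combine: 0.47612582 rad/s * 60.95 s = 29.019869 rad. 1 arcsecond = 4.8481368e-06 rad, so 29.019869 rad = 29.019869 / 4.8481368e-06 = 5985777.6 arcsecond ≈ 5.986e+06 arcsecond (4 s.f.).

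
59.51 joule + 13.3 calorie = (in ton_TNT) 2.752e-08. Check: 59.51 joule = 59.51 J. 1 calorie = 4.184 J, so 13.3 calorie = 13.3 * 4.184 = 55.6472 J. Sum: 59.51 + 55.6472 = 115.1572 J. 1 ton_TNT = 4.184e+09 J, so 115.1572 J = 115.1572 / 4.184e+09 = 2.7523231e-08 ton_TNT ≈ 2.752e-08 ton_TNT (4 s.f.).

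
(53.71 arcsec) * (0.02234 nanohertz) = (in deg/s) 1 arcsec = 4.8481368e-06 rad, so 53.71 arcsec = 53.71 * 4.8481368e-06 = 0.00026039343 rad. 1 nanohertz = 1e-09 Hz, so 0.02234 nanohertz = 0.02234 * 1e-09 = 2.234e-11 Hz. Combine: 0.00026039343 rad * 2.234e-11 Hz = 5.8171892e-15 rad/s. 1 deg/s = 0.017453293 rad/s, so 5.8171892e-15 rad/s = 5.8171892e-15 / 0.017453293 = 3.3330039e-13 deg/s ≈ 3.333e-13 deg/s (4 s.f.). Final answer: 3.333e-13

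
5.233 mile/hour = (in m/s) 1 mile/hour = 0.44704 m/s, so 5.233 mile/hour = 5.233 * 0.44704 = 2.3393603 m/s. Result: 2.3393603 m/s ≈ 2.339 m/s (4 s.f.). Final answer: 2.339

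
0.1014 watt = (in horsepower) 0.1014 watt = 0.1014 W. 1 horsepower = 745.69987 W, so 0.1014 W = 0.1014 / 745.69987 = 0.00013597964 horsepower ≈ 0.000136 horsepower (4 s.f.). Final answer: 0.000136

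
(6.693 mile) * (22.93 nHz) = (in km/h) 1 mile = 1609.344 m, so 6.693 mile = 6.693 * 1609.344 = 10771.339 m. 1 nHz = 1e-09 Hz, so 22.93 nHz = 22.93 * 1e-09 = 2.293e-08 Hz. Combine: 10771.339 m * 2.293e-08 Hz = 0.00024698681 m/s. 1 km/h = 0.27777778 m/s, so 0.00024698681 m/s = 0.00024698681 / 0.27777778 = 0.00088915252 km/h ≈ 0.0008892 km/h (4 s.f.). Final answer: 0.0008892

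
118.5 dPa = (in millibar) 0.1185. Check: 1 dPa = 0.1 Pa, so 118.5 dPa = 118.5 * 0.1 = 11.85 Pa. 1 millibar = 100 Pa, so 11.85 Pa = 11.85 / 100 = 0.1185 millibar.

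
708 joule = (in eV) 4.419e+21. Check: 708 joule = 708 J. 1 eV = 1.6021766e-19 J, so 708 J = 708 / 1.6021766e-19 = 4.4189884e+21 eV ≈ 4.419e+21 eV (4 s.f.).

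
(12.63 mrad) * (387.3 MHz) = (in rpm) 4.671e+07. Check: 1 mrad = 0.001 rad, so 12.63 mrad = 12.63 * 0.001 = 0.01263 rad. 1 MHz = 1000000 Hz, so 387.3 MHz = 387.3 * 1000000 = 3.873e+08 Hz. Combine: 0.01263 rad * 3.873e+08 Hz = 4891599 rad/s. 1 rpm = 0.10471976 rad/s, so 4891599 rad/s = 4891599 / 0.10471976 = 46711330 rpm ≈ 4.671e+07 rpm (4 s.f.).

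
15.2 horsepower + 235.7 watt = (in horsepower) 15.52. Check: 1 horsepower = 745.69987 W, so 15.2 horsepower = 15.2 * 745.69987 = 11334.638 W. 235.7 watt = 235.7 W. Sum: 11334.638 + 235.7 = 11570.338 W. 1 horsepower = 745.69987 W, so 11570.338 W = 11570.338 / 745.69987 = 15.516079 horsepower ≈ 15.52 horsepower (4 s.f.).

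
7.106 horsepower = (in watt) 5299. Check: 1 horsepower = 745.69987 W, so 7.106 horsepower = 7.106 * 745.69987 = 5298.9433 W. 5298.9433 W = 5298.9433 watt ≈ 5299 watt (4 s.f.).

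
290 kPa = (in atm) 2.862. Check: 1 kPa = 1000 Pa, so 290 kPa = 290 * 1000 = 290000 Pa. 1 atm = 101325 Pa, so 290000 Pa = 290000 / 101325 = 2.8620775 atm ≈ 2.862 atm (4 s.f.).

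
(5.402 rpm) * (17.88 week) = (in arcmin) 2.103e+10. Check: 1 rpm = 0.10471976 rad/s, so 5.402 rpm = 5.402 * 0.10471976 = 0.56569612 rad/s. 1 week = 604800 s, so 17.88 week = 17.88 * 604800 = 10813824 s. Combine: 0.56569612 rad/s * 10813824 s = 6117338.2 rad. 1 arcmin = 0.00029088821 rad, so 6117338.2 rad = 6117338.2 / 0.00029088821 = 2.102986e+10 arcmin ≈ 2.103e+10 arcmin (4 s.f.).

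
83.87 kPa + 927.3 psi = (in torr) 4.858e+04. Check: 1 kPa = 1000 Pa, so 83.87 kPa = 83.87 * 1000 = 83870 Pa. 1 psi = 6894.7573 Pa, so 927.3 psi = 927.3 * 6894.7573 = 6393508.4 Pa. Sum: 83870 + 6393508.4 = 6477378.4 Pa. 1 torr = 133.32237 Pa, so 6477378.4 Pa = 6477378.4 / 133.32237 = 48584.334 torr ≈ 4.858e+04 torr (4 s.f.).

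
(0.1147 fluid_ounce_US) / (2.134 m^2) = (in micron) 1.59. Check: 1 fluid_ounce_US = 2.957353e-05 m^3, so 0.1147 fluid_ounce_US = 0.1147 * 2.957353e-05 = 3.3920838e-06 m^3. 2.134 m^2 is already in m^2. Combine: 3.3920838e-06 m^3 / 2.134 m^2 = 1.5895426e-06 m. 1 micron = 1e-06 m, so 1.5895426e-06 m = 1.5895426e-06 / 1e-06 = 1.5895426 micron ≈ 1.59 micron (4 s.f.).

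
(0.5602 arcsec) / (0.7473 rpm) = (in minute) 5.784e-07. Check: 1 arcsec = 4.8481368e-06 rad, so 0.5602 arcsec = 0.5602 * 4.8481368e-06 = 2.7159262e-06 rad. 1 rpm = 0.10471976 rad/s, so 0.7473 rpm = 0.7473 * 0.10471976 = 0.078257073 rad/s. Combine: 2.7159262e-06 rad / 0.078257073 rad/s = 3.4705186e-05 s. 1 minute = 60 s, so 3.4705186e-05 s = 3.4705186e-05 / 60 = 5.7841976e-07 minute ≈ 5.784e-07 minute (4 s.f.).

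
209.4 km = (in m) 2.094e+05. Check: 1 km = 1000 m, so 209.4 km = 209.4 * 1000 = 209400 m. Result: 209400 m ≈ 2.094e+05 m (4 s.f.).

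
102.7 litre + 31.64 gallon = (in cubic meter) 0.2225. Check: 1 litre = 0.001 m^3, so 102.7 litre = 102.7 * 0.001 = 0.1027 m^3. 1 gallon = 0.0037854118 m^3, so 31.64 gallon = 31.64 * 0.0037854118 = 0.11977043 m^3. Sum: 0.1027 + 0.11977043 = 0.22247043 m^3. 0.22247043 m^3 = 0.22247043 cubic meter ≈ 0.2225 cubic meter (4 s.f.).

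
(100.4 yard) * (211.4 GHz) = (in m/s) 1.941e+13. Check: 1 yard = 0.9144 m, so 100.4 yard = 100.4 * 0.9144 = 91.80576 m. 1 GHz = 1e+09 Hz, so 211.4 GHz = 211.4 * 1e+09 = 2.114e+11 Hz. Combine: 91.80576 m * 2.114e+11 Hz = 1.9407738e+13 m/s. Result: 1.9407738e+13 m/s ≈ 1.941e+13 m/s (4 s.f.).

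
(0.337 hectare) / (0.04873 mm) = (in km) 1 hectare = 10000 m^2, so 0.337 hectare = 0.337 * 10000 = 3370 m^2. 1 mm = 0.001 m, so 0.04873 mm = 0.04873 * 0.001 = 4.873e-05 m. Combine: 3370 m^2 / 4.873e-05 m = 69156577 m. 1 km = 1000 m, so 69156577 m = 69156577 / 1000 = 69156.577 km ≈ 6.916e+04 km (4 s.f.). Final answer: 6.916e+04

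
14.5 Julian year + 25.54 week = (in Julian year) 1 Julian year = 31557600 s, so 14.5 Julian year = 14.5 * 31557600 = 4.575852e+08 s. 1 week = 604800 s, so 25.54 week = 25.54 * 604800 = 15446592 s. Sum: 4.575852e+08 + 15446592 = 4.7303179e+08 s. 1 Julian year = 31557600 s, so 4.7303179e+08 s = 4.7303179e+08 / 31557600 = 14.989473 Julian year ≈ 14.99 Julian year (4 s.f.). Final answer: 14.99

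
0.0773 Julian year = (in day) 28.23. Check: 1 Julian year = 31557600 s, so 0.0773 Julian year = 0.0773 * 31557600 = 2439402.5 s. 1 day = 86400 s, so 2439402.5 s = 2439402.5 / 86400 = 28.233825 day ≈ 28.23 day (4 s.f.).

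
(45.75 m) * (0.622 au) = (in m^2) 4.257e+12. Check: 45.75 m is already in m. 1 au = 1.4959787e+11 m, so 0.622 au = 0.622 * 1.4959787e+11 = 9.3049876e+10 m. Combine: 45.75 m * 9.3049876e+10 m = 4.2570318e+12 m^2. Result: 4.2570318e+12 m^2 ≈ 4.257e+12 m^2 (4 s.f.).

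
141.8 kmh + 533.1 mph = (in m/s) 1 kmh = 0.27777778 m/s, so 141.8 kmh = 141.8 * 0.27777778 = 39.388889 m/s. 1 mph = 0.44704 m/s, so 533.1 mph = 533.1 * 0.44704 = 238.31702 m/s. Sum: 39.388889 + 238.31702 = 277.70591 m/s. Result: 277.70591 m/s ≈ 277.7 m/s (4 s.f.). Final answer: 277.7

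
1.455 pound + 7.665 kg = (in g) 8325. Check: 1 pound = 0.45359237 kg, so 1.455 pound = 1.455 * 0.45359237 = 0.6599769 kg. 7.665 kg is already in kg. Sum: 0.6599769 + 7.665 = 8.3249769 kg. 1 g = 0.001 kg, so 8.3249769 kg = 8.3249769 / 0.001 = 8324.9769 g ≈ 8325 g (4 s.f.).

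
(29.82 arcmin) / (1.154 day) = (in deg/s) 1 arcmin = 0.00029088821 rad, so 29.82 arcmin = 29.82 * 0.00029088821 = 0.0086742864 rad. 1 day = 86400 s, so 1.154 day = 1.154 * 86400 = 99705.6 s. Combine: 0.0086742864 rad / 99705.6 s = 8.6998989e-08 rad/s. 1 deg/s = 0.017453293 rad/s, so 8.6998989e-08 rad/s = 8.6998989e-08 / 0.017453293 = 4.9846749e-06 deg/s ≈ 4.985e-06 deg/s (4 s.f.). Final answer: 4.985e-06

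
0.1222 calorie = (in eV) 3.191e+18. Check: 1 calorie = 4.184 J, so 0.1222 calorie = 0.1222 * 4.184 = 0.5112848 J. 1 eV = 1.6021766e-19 J, so 0.5112848 J = 0.5112848 / 1.6021766e-19 = 3.1911887e+18 eV ≈ 3.191e+18 eV (4 s.f.).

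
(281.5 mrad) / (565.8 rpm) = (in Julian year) 1 mrad = 0.001 rad, so 281.5 mrad = 281.5 * 0.001 = 0.2815 rad. 1 rpm = 0.10471976 rad/s, so 565.8 rpm = 565.8 * 0.10471976 = 59.250437 rad/s. Combine: 0.2815 rad / 59.250437 rad/s = 0.0047510198 s. 1 Julian year = 31557600 s, so 0.0047510198 s = 0.0047510198 / 31557600 = 1.5055073e-10 Julian year ≈ 1.506e-10 Julian year (4 s.f.). Final answer: 1.506e-10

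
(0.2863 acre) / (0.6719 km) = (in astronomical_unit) 1 acre = 4046.8564 m^2, so 0.2863 acre = 0.2863 * 4046.8564 = 1158.615 m^2. 1 km = 1000 m, so 0.6719 km = 0.6719 * 1000 = 671.9 m. Combine: 1158.615 m^2 / 671.9 m = 1.7243861 m. 1 astronomical_unit = 1.4959787e+11 m, so 1.7243861 m = 1.7243861 / 1.4959787e+11 = 1.1526809e-11 astronomical_unit ≈ 1.153e-11 astronomical_unit (4 s.f.). Final answer: 1.153e-11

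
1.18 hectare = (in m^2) 1.18e+04. Check: 1 hectare = 10000 m^2, so 1.18 hectare = 1.18 * 10000 = 11800 m^2. Result: 11800 m^2 ≈ 1.18e+04 m^2 (4 s.f.).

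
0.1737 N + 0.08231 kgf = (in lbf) 0.1737 N is already in N. 1 kgf = 9.80665 N, so 0.08231 kgf = 0.08231 * 9.80665 = 0.80718536 N. Sum: 0.1737 + 0.80718536 = 0.98088536 N. 1 lbf = 4.4482216 N, so 0.98088536 N = 0.98088536 / 4.4482216 = 0.2205118 lbf ≈ 0.2205 lbf (4 s.f.). Final answer: 0.2205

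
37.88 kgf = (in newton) 371.5. Check: 1 kgf = 9.80665 N, so 37.88 kgf = 37.88 * 9.80665 = 371.4759 N. 371.4759 N = 371.4759 newton ≈ 371.5 newton (4 s.f.).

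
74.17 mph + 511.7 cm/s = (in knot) 74.4. Check: 1 mph = 0.44704 m/s, so 74.17 mph = 74.17 * 0.44704 = 33.156957 m/s. 1 cm/s = 0.01 m/s, so 511.7 cm/s = 511.7 * 0.01 = 5.117 m/s. Sum: 33.156957 + 5.117 = 38.273957 m/s. 1 knot = 0.51444444 m/s, so 38.273957 m/s = 38.273957 / 0.51444444 = 74.39862 knot ≈ 74.4 knot (4 s.f.).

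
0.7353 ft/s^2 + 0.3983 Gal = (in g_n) 1 ft/s^2 = 0.3048 m/s^2, so 0.7353 ft/s^2 = 0.7353 * 0.3048 = 0.22411944 m/s^2. 1 Gal = 0.01 m/s^2, so 0.3983 Gal = 0.3983 * 0.01 = 0.003983 m/s^2. Sum: 0.22411944 + 0.003983 = 0.22810244 m/s^2. 1 g_n = 9.80665 m/s^2, so 0.22810244 m/s^2 = 0.22810244 / 9.80665 = 0.023259976 g_n ≈ 0.02326 g_n (4 s.f.). Final answer: 0.02326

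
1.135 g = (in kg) 0.001135. Check: 1 g = 0.001 kg, so 1.135 g = 1.135 * 0.001 = 0.001135 kg. Result: 0.001135 kg.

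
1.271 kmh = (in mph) 1 kmh = 0.27777778 m/s, so 1.271 kmh = 1.271 * 0.27777778 = 0.35305556 m/s. 1 mph = 0.44704 m/s, so 0.35305556 m/s = 0.35305556 / 0.44704 = 0.78976279 mph ≈ 0.7898 mph (4 s.f.). Final answer: 0.7898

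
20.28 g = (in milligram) 2.028e+04. Check: 1 g = 0.001 kg, so 20.28 g = 20.28 * 0.001 = 0.02028 kg. 1 milligram = 1e-06 kg, so 0.02028 kg = 0.02028 / 1e-06 = 20280 milligram ≈ 2.028e+04 milligram (4 s.f.).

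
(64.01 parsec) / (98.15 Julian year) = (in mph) 1.426e+09. Check: 1 parsec = 3.0856776e+16 m, so 64.01 parsec = 64.01 * 3.0856776e+16 = 1.9751422e+18 m. 1 Julian year = 31557600 s, so 98.15 Julian year = 98.15 * 31557600 = 3.0973784e+09 s. Combine: 1.9751422e+18 m / 3.0973784e+09 s = 6.3768192e+08 m/s. 1 mph = 0.44704 m/s, so 6.3768192e+08 m/s = 6.3768192e+08 / 0.44704 = 1.4264538e+09 mph ≈ 1.426e+09 mph (4 s.f.).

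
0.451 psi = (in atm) 0.03069. Check: 1 psi = 6894.7573 Pa, so 0.451 psi = 0.451 * 6894.7573 = 3109.5355 Pa. 1 atm = 101325 Pa, so 3109.5355 Pa = 3109.5355 / 101325 = 0.03068873 atm ≈ 0.03069 atm (4 s.f.).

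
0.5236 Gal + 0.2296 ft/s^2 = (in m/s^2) 0.07522. Check: 1 Gal = 0.01 m/s^2, so 0.5236 Gal = 0.5236 * 0.01 = 0.005236 m/s^2. 1 ft/s^2 = 0.3048 m/s^2, so 0.2296 ft/s^2 = 0.2296 * 0.3048 = 0.06998208 m/s^2. Sum: 0.005236 + 0.06998208 = 0.07521808 m/s^2. Result: 0.07521808 m/s^2 ≈ 0.07522 m/s^2 (4 s.f.).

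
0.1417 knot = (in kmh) 1 knot = 0.51444444 m/s, so 0.1417 knot = 0.1417 * 0.51444444 = 0.072896778 m/s. 1 kmh = 0.27777778 m/s, so 0.072896778 m/s = 0.072896778 / 0.27777778 = 0.2624284 kmh ≈ 0.2624 kmh (4 s.f.). Final answer: 0.2624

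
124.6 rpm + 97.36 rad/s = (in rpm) 1054. Check: 1 rpm = 0.10471976 rad/s, so 124.6 rpm = 124.6 * 0.10471976 = 13.048081 rad/s. 97.36 rad/s is already in rad/s. Sum: 13.048081 + 97.36 = 110.40808 rad/s. 1 rpm = 0.10471976 rad/s, so 110.40808 rad/s = 110.40808 / 0.10471976 = 1054.3195 rpm ≈ 1054 rpm (4 s.f.).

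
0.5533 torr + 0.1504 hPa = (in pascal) 1 torr = 133.32237 Pa, so 0.5533 torr = 0.5533 * 133.32237 = 73.767266 Pa. 1 hPa = 100 Pa, so 0.1504 hPa = 0.1504 * 100 = 15.04 Pa. Sum: 73.767266 + 15.04 = 88.807266 Pa. 88.807266 Pa = 88.807266 pascal ≈ 88.81 pascal (4 s.f.). Final answer: 88.81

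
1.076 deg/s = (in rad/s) 1 deg/s = 0.017453293 rad/s, so 1.076 deg/s = 1.076 * 0.017453293 = 0.018779743 rad/s. Result: 0.018779743 rad/s ≈ 0.01878 rad/s (4 s.f.). Final answer: 0.01878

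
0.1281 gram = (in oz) 0.004519. Check: 1 gram = 0.001 kg, so 0.1281 gram = 0.1281 * 0.001 = 0.0001281 kg. 1 oz = 0.028349523 kg, so 0.0001281 kg = 0.0001281 / 0.028349523 = 0.0045185945 oz ≈ 0.004519 oz (4 s.f.).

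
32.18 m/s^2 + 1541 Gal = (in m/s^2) 47.59. Check: 32.18 m/s^2 is already in m/s^2. 1 Gal = 0.01 m/s^2, so 1541 Gal = 1541 * 0.01 = 15.41 m/s^2. Sum: 32.18 + 15.41 = 47.59 m/s^2. Result: 47.59 m/s^2.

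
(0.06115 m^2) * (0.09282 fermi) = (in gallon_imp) 0.06115 m^2 is already in m^2. 1 fermi = 1e-15 m, so 0.09282 fermi = 0.09282 * 1e-15 = 9.282e-17 m. Combine: 0.06115 m^2 * 9.282e-17 m = 5.675943e-18 m^3. 1 gallon_imp = 0.00454609 m^3, so 5.675943e-18 m^3 = 5.675943e-18 / 0.00454609 = 1.2485329e-15 gallon_imp ≈ 1.249e-15 gallon_imp (4 s.f.). Final answer: 1.249e-15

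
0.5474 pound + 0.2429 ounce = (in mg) 1 pound = 0.45359237 kg, so 0.5474 pound = 0.5474 * 0.45359237 = 0.24829646 kg. 1 ounce = 0.028349523 kg, so 0.2429 ounce = 0.2429 * 0.028349523 = 0.0068860992 kg. Sum: 0.24829646 + 0.0068860992 = 0.25518256 kg. 1 mg = 1e-06 kg, so 0.25518256 kg = 0.25518256 / 1e-06 = 255182.56 mg ≈ 2.552e+05 mg (4 s.f.). Final answer: 2.552e+05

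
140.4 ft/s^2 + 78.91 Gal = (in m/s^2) 43.58. Check: 1 ft/s^2 = 0.3048 m/s^2, so 140.4 ft/s^2 = 140.4 * 0.3048 = 42.79392 m/s^2. 1 Gal = 0.01 m/s^2, so 78.91 Gal = 78.91 * 0.01 = 0.7891 m/s^2. Sum: 42.79392 + 0.7891 = 43.58302 m/s^2. Result: 43.58302 m/s^2 ≈ 43.58 m/s^2 (4 s.f.).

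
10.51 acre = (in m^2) 4.253e+04. Check: 1 acre = 4046.8564 m^2, so 10.51 acre = 10.51 * 4046.8564 = 42532.461 m^2. Result: 42532.461 m^2 ≈ 4.253e+04 m^2 (4 s.f.).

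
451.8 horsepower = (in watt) 3.369e+05. Check: 1 horsepower = 745.69987 W, so 451.8 horsepower = 451.8 * 745.69987 = 336907.2 W. 336907.2 W = 336907.2 watt ≈ 3.369e+05 watt (4 s.f.).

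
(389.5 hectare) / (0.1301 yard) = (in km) 3.274e+04. Check: 1 hectare = 10000 m^2, so 389.5 hectare = 389.5 * 10000 = 3895000 m^2. 1 yard = 0.9144 m, so 0.1301 yard = 0.1301 * 0.9144 = 0.11896344 m. Combine: 3895000 m^2 / 0.11896344 m = 32741151 m. 1 km = 1000 m, so 32741151 m = 32741151 / 1000 = 32741.151 km ≈ 3.274e+04 km (4 s.f.).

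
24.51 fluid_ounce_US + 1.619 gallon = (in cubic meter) 1 fluid_ounce_US = 2.957353e-05 m^3, so 24.51 fluid_ounce_US = 24.51 * 2.957353e-05 = 0.00072484721 m^3. 1 gallon = 0.0037854118 m^3, so 1.619 gallon = 1.619 * 0.0037854118 = 0.0061285817 m^3. Sum: 0.00072484721 + 0.0061285817 = 0.0068534289 m^3. 0.0068534289 m^3 = 0.0068534289 cubic meter ≈ 0.006853 cubic meter (4 s.f.). Final answer: 0.006853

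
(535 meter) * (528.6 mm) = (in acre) 535 meter = 535 m. 1 mm = 0.001 m, so 528.6 mm = 528.6 * 0.001 = 0.5286 m. Combine: 535 m * 0.5286 m = 282.801 m^2. 1 acre = 4046.8564 m^2, so 282.801 m^2 = 282.801 / 4046.8564 = 0.069881649 acre ≈ 0.06988 acre (4 s.f.). Final answer: 0.06988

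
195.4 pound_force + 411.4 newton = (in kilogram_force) 1 pound_force = 4.4482216 N, so 195.4 pound_force = 195.4 * 4.4482216 = 869.1825 N. 411.4 newton = 411.4 N. Sum: 869.1825 + 411.4 = 1280.5825 N. 1 kilogram_force = 9.80665 N, so 1280.5825 N = 1280.5825 / 9.80665 = 130.58307 kilogram_force ≈ 130.6 kilogram_force (4 s.f.). Final answer: 130.6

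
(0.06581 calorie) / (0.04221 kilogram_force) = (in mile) 1 calorie = 4.184 J, so 0.06581 calorie = 0.06581 * 4.184 = 0.27534904 J. 1 kilogram_force = 9.80665 N, so 0.04221 kilogram_force = 0.04221 * 9.80665 = 0.4139387 N. Combine: 0.27534904 J / 0.4139387 N = 0.6651928 m. 1 mile = 1609.344 m, so 0.6651928 m = 0.6651928 / 1609.344 = 0.00041333164 mile ≈ 0.0004133 mile (4 s.f.). Final answer: 0.0004133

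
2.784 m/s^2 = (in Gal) 1 Gal = 0.01 m/s^2, so 2.784 m/s^2 = 2.784 / 0.01 = 278.4 Gal. Final answer: 278.4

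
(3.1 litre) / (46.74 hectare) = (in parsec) 1 litre = 0.001 m^3, so 3.1 litre = 3.1 * 0.001 = 0.0031 m^3. 1 hectare = 10000 m^2, so 46.74 hectare = 46.74 * 10000 = 467400 m^2. Combine: 0.0031 m^3 / 467400 m^2 = 6.6324347e-09 m. 1 parsec = 3.0856776e+16 m, so 6.6324347e-09 m = 6.6324347e-09 / 3.0856776e+16 = 2.1494257e-25 parsec ≈ 2.149e-25 parsec (4 s.f.). Final answer: 2.149e-25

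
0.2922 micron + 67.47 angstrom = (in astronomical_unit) 1.998e-18. Check: 1 micron = 1e-06 m, so 0.2922 micron = 0.2922 * 1e-06 = 2.922e-07 m. 1 angstrom = 1e-10 m, so 67.47 angstrom = 67.47 * 1e-10 = 6.747e-09 m. Sum: 2.922e-07 + 6.747e-09 = 2.98947e-07 m. 1 astronomical_unit = 1.4959787e+11 m, so 2.98947e-07 m = 2.98947e-07 / 1.4959787e+11 = 1.9983373e-18 astronomical_unit ≈ 1.998e-18 astronomical_unit (4 s.f.).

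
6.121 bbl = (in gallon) 1 bbl = 0.15898729 m^3, so 6.121 bbl = 6.121 * 0.15898729 = 0.97316123 m^3. 1 gallon = 0.0037854118 m^3, so 0.97316123 m^3 = 0.97316123 / 0.0037854118 = 257.082 gallon ≈ 257.1 gallon (4 s.f.). Final answer: 257.1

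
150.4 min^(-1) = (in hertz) 2.507. Check: 1 min^(-1) = 0.016666667 Hz, so 150.4 min^(-1) = 150.4 * 0.016666667 = 2.5066667 Hz. 2.5066667 Hz = 2.5066667 hertz ≈ 2.507 hertz (4 s.f.).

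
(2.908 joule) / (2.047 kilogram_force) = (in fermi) 2.908 joule = 2.908 J. 1 kilogram_force = 9.80665 N, so 2.047 kilogram_force = 2.047 * 9.80665 = 20.074213 N. Combine: 2.908 J / 20.074213 N = 0.14486247 m. 1 fermi = 1e-15 m, so 0.14486247 m = 0.14486247 / 1e-15 = 1.4486247e+14 fermi ≈ 1.449e+14 fermi (4 s.f.). Final answer: 1.449e+14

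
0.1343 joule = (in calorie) 0.1343 joule = 0.1343 J. 1 calorie = 4.184 J, so 0.1343 J = 0.1343 / 4.184 = 0.03209847 calorie ≈ 0.0321 calorie (4 s.f.). Final answer: 0.0321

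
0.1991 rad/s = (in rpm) 1 rpm = 0.10471976 rad/s, so 0.1991 rad/s = 0.1991 / 0.10471976 = 1.901265 rpm ≈ 1.901 rpm (4 s.f.). Final answer: 1.901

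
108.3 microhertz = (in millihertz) 1 microhertz = 1e-06 Hz, so 108.3 microhertz = 108.3 * 1e-06 = 0.0001083 Hz. 1 millihertz = 0.001 Hz, so 0.0001083 Hz = 0.0001083 / 0.001 = 0.1083 millihertz. Final answer: 0.1083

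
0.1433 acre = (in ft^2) 6242. Check: 1 acre = 4046.8564 m^2, so 0.1433 acre = 0.1433 * 4046.8564 = 579.91453 m^2. 1 ft^2 = 0.09290304 m^2, so 579.91453 m^2 = 579.91453 / 0.09290304 = 6242.148 ft^2 ≈ 6242 ft^2 (4 s.f.).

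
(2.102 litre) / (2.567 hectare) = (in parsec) 2.654e-24. Check: 1 litre = 0.001 m^3, so 2.102 litre = 2.102 * 0.001 = 0.002102 m^3. 1 hectare = 10000 m^2, so 2.567 hectare = 2.567 * 10000 = 25670 m^2. Combine: 0.002102 m^3 / 25670 m^2 = 8.1885469e-08 m. 1 parsec = 3.0856776e+16 m, so 8.1885469e-08 m = 8.1885469e-08 / 3.0856776e+16 = 2.6537273e-24 parsec ≈ 2.654e-24 parsec (4 s.f.).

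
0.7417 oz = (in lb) 0.04636. Check: 1 oz = 0.028349523 kg, so 0.7417 oz = 0.7417 * 0.028349523 = 0.021026841 kg. 1 lb = 0.45359237 kg, so 0.021026841 kg = 0.021026841 / 0.45359237 = 0.04635625 lb ≈ 0.04636 lb (4 s.f.).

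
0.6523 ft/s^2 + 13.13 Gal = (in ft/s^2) 1.083. Check: 1 ft/s^2 = 0.3048 m/s^2, so 0.6523 ft/s^2 = 0.6523 * 0.3048 = 0.19882104 m/s^2. 1 Gal = 0.01 m/s^2, so 13.13 Gal = 13.13 * 0.01 = 0.1313 m/s^2. Sum: 0.19882104 + 0.1313 = 0.33012104 m/s^2. 1 ft/s^2 = 0.3048 m/s^2, so 0.33012104 m/s^2 = 0.33012104 / 0.3048 = 1.0830743 ft/s^2 ≈ 1.083 ft/s^2 (4 s.f.).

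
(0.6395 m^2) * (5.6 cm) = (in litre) 0.6395 m^2 is already in m^2. 1 cm = 0.01 m, so 5.6 cm = 5.6 * 0.01 = 0.056 m. Combine: 0.6395 m^2 * 0.056 m = 0.035812 m^3. 1 litre = 0.001 m^3, so 0.035812 m^3 = 0.035812 / 0.001 = 35.812 litre ≈ 35.81 litre (4 s.f.). Final answer: 35.81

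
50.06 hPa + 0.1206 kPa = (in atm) 0.0506. Check: 1 hPa = 100 Pa, so 50.06 hPa = 50.06 * 100 = 5006 Pa. 1 kPa = 1000 Pa, so 0.1206 kPa = 0.1206 * 1000 = 120.6 Pa. Sum: 5006 + 120.6 = 5126.6 Pa. 1 atm = 101325 Pa, so 5126.6 Pa = 5126.6 / 101325 = 0.050595608 atm ≈ 0.0506 atm (4 s.f.).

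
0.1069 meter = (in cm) 10.69. Check: 0.1069 meter = 0.1069 m. 1 cm = 0.01 m, so 0.1069 m = 0.1069 / 0.01 = 10.69 cm.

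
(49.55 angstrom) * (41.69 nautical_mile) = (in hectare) 3.826e-08. Check: 1 angstrom = 1e-10 m, so 49.55 angstrom = 49.55 * 1e-10 = 4.955e-09 m. 1 nautical_mile = 1852 m, so 41.69 nautical_mile = 41.69 * 1852 = 77209.88 m. Combine: 4.955e-09 m * 77209.88 m = 0.00038257496 m^2. 1 hectare = 10000 m^2, so 0.00038257496 m^2 = 0.00038257496 / 10000 = 3.8257496e-08 hectare ≈ 3.826e-08 hectare (4 s.f.).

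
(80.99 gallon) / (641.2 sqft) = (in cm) 0.5147. Check: 1 gallon = 0.0037854118 m^3, so 80.99 gallon = 80.99 * 0.0037854118 = 0.3065805 m^3. 1 sqft = 0.09290304 m^2, so 641.2 sqft = 641.2 * 0.09290304 = 59.569429 m^2. Combine: 0.3065805 m^3 / 59.569429 m^2 = 0.005146608 m. 1 cm = 0.01 m, so 0.005146608 m = 0.005146608 / 0.01 = 0.5146608 cm ≈ 0.5147 cm (4 s.f.).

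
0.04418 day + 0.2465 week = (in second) 1.529e+05. Check: 1 day = 86400 s, so 0.04418 day = 0.04418 * 86400 = 3817.152 s. 1 week = 604800 s, so 0.2465 week = 0.2465 * 604800 = 149083.2 s. Sum: 3817.152 + 149083.2 = 152900.35 s. 152900.35 s = 152900.35 second ≈ 1.529e+05 second (4 s.f.).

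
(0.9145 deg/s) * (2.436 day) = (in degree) 1.925e+05. Check: 1 deg/s = 0.017453293 rad/s, so 0.9145 deg/s = 0.9145 * 0.017453293 = 0.015961036 rad/s. 1 day = 86400 s, so 2.436 day = 2.436 * 86400 = 210470.4 s. Combine: 0.015961036 rad/s * 210470.4 s = 3359.3256 rad. 1 degree = 0.017453293 rad, so 3359.3256 rad = 3359.3256 / 0.017453293 = 192475.18 degree ≈ 1.925e+05 degree (4 s.f.).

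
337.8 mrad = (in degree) 19.35. Check: 1 mrad = 0.001 rad, so 337.8 mrad = 337.8 * 0.001 = 0.3378 rad. 1 degree = 0.017453293 rad, so 0.3378 rad = 0.3378 / 0.017453293 = 19.354514 degree ≈ 19.35 degree (4 s.f.).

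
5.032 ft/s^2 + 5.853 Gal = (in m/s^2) 1.592. Check: 1 ft/s^2 = 0.3048 m/s^2, so 5.032 ft/s^2 = 5.032 * 0.3048 = 1.5337536 m/s^2. 1 Gal = 0.01 m/s^2, so 5.853 Gal = 5.853 * 0.01 = 0.05853 m/s^2. Sum: 1.5337536 + 0.05853 = 1.5922836 m/s^2. Result: 1.5922836 m/s^2 ≈ 1.592 m/s^2 (4 s.f.).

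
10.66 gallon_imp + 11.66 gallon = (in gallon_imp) 20.37. Check: 1 gallon_imp = 0.00454609 m^3, so 10.66 gallon_imp = 10.66 * 0.00454609 = 0.048461319 m^3. 1 gallon = 0.0037854118 m^3, so 11.66 gallon = 11.66 * 0.0037854118 = 0.044137901 m^3. Sum: 0.048461319 + 0.044137901 = 0.092599221 m^3. 1 gallon_imp = 0.00454609 m^3, so 0.092599221 m^3 = 0.092599221 / 0.00454609 = 20.368981 gallon_imp ≈ 20.37 gallon_imp (4 s.f.).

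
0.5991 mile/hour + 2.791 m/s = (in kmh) 11.01. Check: 1 mile/hour = 0.44704 m/s, so 0.5991 mile/hour = 0.5991 * 0.44704 = 0.26782166 m/s. 2.791 m/s is already in m/s. Sum: 0.26782166 + 2.791 = 3.0588217 m/s. 1 kmh = 0.27777778 m/s, so 3.0588217 m/s = 3.0588217 / 0.27777778 = 11.011758 kmh ≈ 11.01 kmh (4 s.f.).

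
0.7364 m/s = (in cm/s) 1 cm/s = 0.01 m/s, so 0.7364 m/s = 0.7364 / 0.01 = 73.64 cm/s. Final answer: 73.64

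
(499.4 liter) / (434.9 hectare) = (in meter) 1 liter = 0.001 m^3, so 499.4 liter = 499.4 * 0.001 = 0.4994 m^3. 1 hectare = 10000 m^2, so 434.9 hectare = 434.9 * 10000 = 4349000 m^2. Combine: 0.4994 m^3 / 4349000 m^2 = 1.14831e-07 m. 1.14831e-07 m = 1.14831e-07 meter ≈ 1.148e-07 meter (4 s.f.). Final answer: 1.148e-07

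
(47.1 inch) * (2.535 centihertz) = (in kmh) 0.1092. Check: 1 inch = 0.0254 m, so 47.1 inch = 47.1 * 0.0254 = 1.19634 m. 1 centihertz = 0.01 Hz, so 2.535 centihertz = 2.535 * 0.01 = 0.02535 Hz. Combine: 1.19634 m * 0.02535 Hz = 0.030327219 m/s. 1 kmh = 0.27777778 m/s, so 0.030327219 m/s = 0.030327219 / 0.27777778 = 0.10917799 kmh ≈ 0.1092 kmh (4 s.f.).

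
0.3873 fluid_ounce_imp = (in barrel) 6.922e-05. Check: 1 fluid_ounce_imp = 2.8413063e-05 m^3, so 0.3873 fluid_ounce_imp = 0.3873 * 2.8413063e-05 = 1.1004379e-05 m^3. 1 barrel = 0.15898729 m^3, so 1.1004379e-05 m^3 = 1.1004379e-05 / 0.15898729 = 6.9215462e-05 barrel ≈ 6.922e-05 barrel (4 s.f.).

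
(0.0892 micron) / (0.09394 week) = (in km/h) 5.652e-12. Check: 1 micron = 1e-06 m, so 0.0892 micron = 0.0892 * 1e-06 = 8.92e-08 m. 1 week = 604800 s, so 0.09394 week = 0.09394 * 604800 = 56814.912 s. Combine: 8.92e-08 m / 56814.912 s = 1.5700104e-12 m/s. 1 km/h = 0.27777778 m/s, so 1.5700104e-12 m/s = 1.5700104e-12 / 0.27777778 = 5.6520373e-12 km/h ≈ 5.652e-12 km/h (4 s.f.).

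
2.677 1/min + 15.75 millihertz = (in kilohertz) 1 1/min = 0.016666667 Hz, so 2.677 1/min = 2.677 * 0.016666667 = 0.044616667 Hz. 1 millihertz = 0.001 Hz, so 15.75 millihertz = 15.75 * 0.001 = 0.01575 Hz. Sum: 0.044616667 + 0.01575 = 0.060366667 Hz. 1 kilohertz = 1000 Hz, so 0.060366667 Hz = 0.060366667 / 1000 = 6.0366667e-05 kilohertz ≈ 6.037e-05 kilohertz (4 s.f.). Final answer: 6.037e-05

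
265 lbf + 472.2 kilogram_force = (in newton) 1 lbf = 4.4482216 N, so 265 lbf = 265 * 4.4482216 = 1178.7787 N. 1 kilogram_force = 9.80665 N, so 472.2 kilogram_force = 472.2 * 9.80665 = 4630.7001 N. Sum: 1178.7787 + 4630.7001 = 5809.4789 N. 5809.4789 N = 5809.4789 newton ≈ 5809 newton (4 s.f.). Final answer: 5809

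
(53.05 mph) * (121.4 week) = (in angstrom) 1.741e+19. Check: 1 mph = 0.44704 m/s, so 53.05 mph = 53.05 * 0.44704 = 23.715472 m/s. 1 week = 604800 s, so 121.4 week = 121.4 * 604800 = 73422720 s. Combine: 23.715472 m/s * 73422720 s = 1.7412545e+09 m. 1 angstrom = 1e-10 m, so 1.7412545e+09 m = 1.7412545e+09 / 1e-10 = 1.7412545e+19 angstrom ≈ 1.741e+19 angstrom (4 s.f.).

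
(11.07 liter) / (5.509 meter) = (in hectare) 1 liter = 0.001 m^3, so 11.07 liter = 11.07 * 0.001 = 0.01107 m^3. 5.509 meter = 5.509 m. Combine: 0.01107 m^3 / 5.509 m = 0.0020094391 m^2. 1 hectare = 10000 m^2, so 0.0020094391 m^2 = 0.0020094391 / 10000 = 2.0094391e-07 hectare ≈ 2.009e-07 hectare (4 s.f.). Final answer: 2.009e-07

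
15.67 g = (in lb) 0.03455. Check: 1 g = 0.001 kg, so 15.67 g = 15.67 * 0.001 = 0.01567 kg. 1 lb = 0.45359237 kg, so 0.01567 kg = 0.01567 / 0.45359237 = 0.034546436 lb ≈ 0.03455 lb (4 s.f.).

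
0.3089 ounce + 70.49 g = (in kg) 0.07925. Check: 1 ounce = 0.028349523 kg, so 0.3089 ounce = 0.3089 * 0.028349523 = 0.0087571677 kg. 1 g = 0.001 kg, so 70.49 g = 70.49 * 0.001 = 0.07049 kg. Sum: 0.0087571677 + 0.07049 = 0.079247168 kg. Result: 0.079247168 kg ≈ 0.07925 kg (4 s.f.).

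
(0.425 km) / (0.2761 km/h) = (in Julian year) 0.0001756. Check: 1 km = 1000 m, so 0.425 km = 0.425 * 1000 = 425 m. 1 km/h = 0.27777778 m/s, so 0.2761 km/h = 0.2761 * 0.27777778 = 0.076694444 m/s. Combine: 425 m / 0.076694444 m/s = 5541.4705 s. 1 Julian year = 31557600 s, so 5541.4705 s = 5541.4705 / 31557600 = 0.0001755986 Julian year ≈ 0.0001756 Julian year (4 s.f.).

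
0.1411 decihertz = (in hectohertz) 0.0001411. Check: 1 decihertz = 0.1 Hz, so 0.1411 decihertz = 0.1411 * 0.1 = 0.01411 Hz. 1 hectohertz = 100 Hz, so 0.01411 Hz = 0.01411 / 100 = 0.0001411 hectohertz.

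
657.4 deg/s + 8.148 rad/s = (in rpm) 1 deg/s = 0.017453293 rad/s, so 657.4 deg/s = 657.4 * 0.017453293 = 11.473795 rad/s. 8.148 rad/s is already in rad/s. Sum: 11.473795 + 8.148 = 19.621795 rad/s. 1 rpm = 0.10471976 rad/s, so 19.621795 rad/s = 19.621795 / 0.10471976 = 187.37434 rpm ≈ 187.4 rpm (4 s.f.). Final answer: 187.4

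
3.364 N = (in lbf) 1 lbf = 4.4482216 N, so 3.364 N = 3.364 / 4.4482216 = 0.75625728 lbf ≈ 0.7563 lbf (4 s.f.). Final answer: 0.7563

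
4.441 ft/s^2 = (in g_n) 0.138. Check: 1 ft/s^2 = 0.3048 m/s^2, so 4.441 ft/s^2 = 4.441 * 0.3048 = 1.3536168 m/s^2. 1 g_n = 9.80665 m/s^2, so 1.3536168 m/s^2 = 1.3536168 / 9.80665 = 0.1380305 g_n ≈ 0.138 g_n (4 s.f.).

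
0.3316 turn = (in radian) 1 turn = 6.2831853 rad, so 0.3316 turn = 0.3316 * 6.2831853 = 2.0835042 rad. 2.0835042 rad = 2.0835042 radian ≈ 2.084 radian (4 s.f.). Final answer: 2.084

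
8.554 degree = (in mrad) 149.3. Check: 1 degree = 0.017453293 rad, so 8.554 degree = 8.554 * 0.017453293 = 0.14929546 rad. 1 mrad = 0.001 rad, so 0.14929546 rad = 0.14929546 / 0.001 = 149.29546 mrad ≈ 149.3 mrad (4 s.f.).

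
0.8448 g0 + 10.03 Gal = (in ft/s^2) 27.51. Check: 1 g0 = 9.80665 m/s^2, so 0.8448 g0 = 0.8448 * 9.80665 = 8.2846579 m/s^2. 1 Gal = 0.01 m/s^2, so 10.03 Gal = 10.03 * 0.01 = 0.1003 m/s^2. Sum: 8.2846579 + 0.1003 = 8.3849579 m/s^2. 1 ft/s^2 = 0.3048 m/s^2, so 8.3849579 m/s^2 = 8.3849579 / 0.3048 = 27.509704 ft/s^2 ≈ 27.51 ft/s^2 (4 s.f.).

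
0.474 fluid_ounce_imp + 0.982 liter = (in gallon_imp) 1 fluid_ounce_imp = 2.8413063e-05 m^3, so 0.474 fluid_ounce_imp = 0.474 * 2.8413063e-05 = 1.3467792e-05 m^3. 1 liter = 0.001 m^3, so 0.982 liter = 0.982 * 0.001 = 0.000982 m^3. Sum: 1.3467792e-05 + 0.000982 = 0.00099546779 m^3. 1 gallon_imp = 0.00454609 m^3, so 0.00099546779 m^3 = 0.00099546779 / 0.00454609 = 0.2189723 gallon_imp ≈ 0.219 gallon_imp (4 s.f.). Final answer: 0.219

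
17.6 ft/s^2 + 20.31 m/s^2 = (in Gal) 2567. Check: 1 ft/s^2 = 0.3048 m/s^2, so 17.6 ft/s^2 = 17.6 * 0.3048 = 5.36448 m/s^2. 20.31 m/s^2 is already in m/s^2. Sum: 5.36448 + 20.31 = 25.67448 m/s^2. 1 Gal = 0.01 m/s^2, so 25.67448 m/s^2 = 25.67448 / 0.01 = 2567.448 Gal ≈ 2567 Gal (4 s.f.).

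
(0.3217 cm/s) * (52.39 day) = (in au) 9.734e-08. Check: 1 cm/s = 0.01 m/s, so 0.3217 cm/s = 0.3217 * 0.01 = 0.003217 m/s. 1 day = 86400 s, so 52.39 day = 52.39 * 86400 = 4526496 s. Combine: 0.003217 m/s * 4526496 s = 14561.738 m. 1 au = 1.4959787e+11 m, so 14561.738 m = 14561.738 / 1.4959787e+11 = 9.7339204e-08 au ≈ 9.734e-08 au (4 s.f.).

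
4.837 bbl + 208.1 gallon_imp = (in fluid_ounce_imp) 6.036e+04. Check: 1 bbl = 0.15898729 m^3, so 4.837 bbl = 4.837 * 0.15898729 = 0.76902155 m^3. 1 gallon_imp = 0.00454609 m^3, so 208.1 gallon_imp = 208.1 * 0.00454609 = 0.94604133 m^3. Sum: 0.76902155 + 0.94604133 = 1.7150629 m^3. 1 fluid_ounce_imp = 2.8413063e-05 m^3, so 1.7150629 m^3 = 1.7150629 / 2.8413063e-05 = 60361.775 fluid_ounce_imp ≈ 6.036e+04 fluid_ounce_imp (4 s.f.).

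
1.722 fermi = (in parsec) 5.581e-32. Check: 1 fermi = 1e-15 m, so 1.722 fermi = 1.722 * 1e-15 = 1.722e-15 m. 1 parsec = 3.0856776e+16 m, so 1.722e-15 m = 1.722e-15 / 3.0856776e+16 = 5.5806219e-32 parsec ≈ 5.581e-32 parsec (4 s.f.).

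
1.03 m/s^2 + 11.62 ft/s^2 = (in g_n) 1.03 m/s^2 is already in m/s^2. 1 ft/s^2 = 0.3048 m/s^2, so 11.62 ft/s^2 = 11.62 * 0.3048 = 3.541776 m/s^2. Sum: 1.03 + 3.541776 = 4.571776 m/s^2. 1 g_n = 9.80665 m/s^2, so 4.571776 m/s^2 = 4.571776 / 9.80665 = 0.46619141 g_n ≈ 0.4662 g_n (4 s.f.). Final answer: 0.4662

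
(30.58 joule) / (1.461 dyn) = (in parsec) 6.783e-11. Check: 30.58 joule = 30.58 J. 1 dyn = 1e-05 N, so 1.461 dyn = 1.461 * 1e-05 = 1.461e-05 N. Combine: 30.58 J / 1.461e-05 N = 2093086.9 m. 1 parsec = 3.0856776e+16 m, so 2093086.9 m = 2093086.9 / 3.0856776e+16 = 6.7832328e-11 parsec ≈ 6.783e-11 parsec (4 s.f.).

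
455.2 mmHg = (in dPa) 1 mmHg = 133.32237 Pa, so 455.2 mmHg = 455.2 * 133.32237 = 60688.342 Pa. 1 dPa = 0.1 Pa, so 60688.342 Pa = 60688.342 / 0.1 = 606883.42 dPa ≈ 6.069e+05 dPa (4 s.f.). Final answer: 6.069e+05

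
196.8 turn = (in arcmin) 4.251e+06. Check: 1 turn = 6.2831853 rad, so 196.8 turn = 196.8 * 6.2831853 = 1236.5309 rad. 1 arcmin = 0.00029088821 rad, so 1236.5309 rad = 1236.5309 / 0.00029088821 = 4250880 arcmin ≈ 4.251e+06 arcmin (4 s.f.).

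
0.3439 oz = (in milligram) 9749. Check: 1 oz = 0.028349523 kg, so 0.3439 oz = 0.3439 * 0.028349523 = 0.009749401 kg. 1 milligram = 1e-06 kg, so 0.009749401 kg = 0.009749401 / 1e-06 = 9749.401 milligram ≈ 9749 milligram (4 s.f.).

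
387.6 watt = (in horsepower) 387.6 watt = 387.6 W. 1 horsepower = 745.69987 W, so 387.6 W = 387.6 / 745.69987 = 0.51978016 horsepower ≈ 0.5198 horsepower (4 s.f.). Final answer: 0.5198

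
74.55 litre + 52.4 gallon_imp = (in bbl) 1.967. Check: 1 litre = 0.001 m^3, so 74.55 litre = 74.55 * 0.001 = 0.07455 m^3. 1 gallon_imp = 0.00454609 m^3, so 52.4 gallon_imp = 52.4 * 0.00454609 = 0.23821512 m^3. Sum: 0.07455 + 0.23821512 = 0.31276512 m^3. 1 bbl = 0.15898729 m^3, so 0.31276512 m^3 = 0.31276512 / 0.15898729 = 1.9672334 bbl ≈ 1.967 bbl (4 s.f.).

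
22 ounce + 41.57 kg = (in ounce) 1488. Check: 1 ounce = 0.028349523 kg, so 22 ounce = 22 * 0.028349523 = 0.62368951 kg. 41.57 kg is already in kg. Sum: 0.62368951 + 41.57 = 42.19369 kg. 1 ounce = 0.028349523 kg, so 42.19369 kg = 42.19369 / 0.028349523 = 1488.3386 ounce ≈ 1488 ounce (4 s.f.).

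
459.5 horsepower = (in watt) 1 horsepower = 745.69987 W, so 459.5 horsepower = 459.5 * 745.69987 = 342649.09 W. 342649.09 W = 342649.09 watt ≈ 3.426e+05 watt (4 s.f.). Final answer: 3.426e+05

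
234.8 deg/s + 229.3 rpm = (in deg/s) 1611. Check: 1 deg/s = 0.017453293 rad/s, so 234.8 deg/s = 234.8 * 0.017453293 = 4.0980331 rad/s. 1 rpm = 0.10471976 rad/s, so 229.3 rpm = 229.3 * 0.10471976 = 24.01224 rad/s. Sum: 4.0980331 + 24.01224 = 28.110273 rad/s. 1 deg/s = 0.017453293 rad/s, so 28.110273 rad/s = 28.110273 / 0.017453293 = 1610.6 deg/s ≈ 1611 deg/s (4 s.f.).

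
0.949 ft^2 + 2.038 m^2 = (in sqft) 1 ft^2 = 0.09290304 m^2, so 0.949 ft^2 = 0.949 * 0.09290304 = 0.088164985 m^2. 2.038 m^2 is already in m^2. Sum: 0.088164985 + 2.038 = 2.126165 m^2. 1 sqft = 0.09290304 m^2, so 2.126165 m^2 = 2.126165 / 0.09290304 = 22.885849 sqft ≈ 22.89 sqft (4 s.f.). Final answer: 22.89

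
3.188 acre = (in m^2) 1 acre = 4046.8564 m^2, so 3.188 acre = 3.188 * 4046.8564 = 12901.378 m^2. Result: 12901.378 m^2 ≈ 1.29e+04 m^2 (4 s.f.). Final answer: 1.29e+04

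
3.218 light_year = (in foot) 1 light_year = 9.4607305e+15 m, so 3.218 light_year = 3.218 * 9.4607305e+15 = 3.0444631e+16 m. 1 foot = 0.3048 m, so 3.0444631e+16 m = 3.0444631e+16 / 0.3048 = 9.9883959e+16 foot ≈ 9.988e+16 foot (4 s.f.). Final answer: 9.988e+16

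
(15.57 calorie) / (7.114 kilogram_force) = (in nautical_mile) 0.0005042. Check: 1 calorie = 4.184 J, so 15.57 calorie = 15.57 * 4.184 = 65.14488 J. 1 kilogram_force = 9.80665 N, so 7.114 kilogram_force = 7.114 * 9.80665 = 69.764508 N. Combine: 65.14488 J / 69.764508 N = 0.93378255 m. 1 nautical_mile = 1852 m, so 0.93378255 m = 0.93378255 / 1852 = 0.00050420224 nautical_mile ≈ 0.0005042 nautical_mile (4 s.f.).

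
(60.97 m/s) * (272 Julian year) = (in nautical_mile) 2.826e+08. Check: 60.97 m/s is already in m/s. 1 Julian year = 31557600 s, so 272 Julian year = 272 * 31557600 = 8.5836672e+09 s. Combine: 60.97 m/s * 8.5836672e+09 s = 5.2334619e+11 m. 1 nautical_mile = 1852 m, so 5.2334619e+11 m = 5.2334619e+11 / 1852 = 2.8258434e+08 nautical_mile ≈ 2.826e+08 nautical_mile (4 s.f.).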